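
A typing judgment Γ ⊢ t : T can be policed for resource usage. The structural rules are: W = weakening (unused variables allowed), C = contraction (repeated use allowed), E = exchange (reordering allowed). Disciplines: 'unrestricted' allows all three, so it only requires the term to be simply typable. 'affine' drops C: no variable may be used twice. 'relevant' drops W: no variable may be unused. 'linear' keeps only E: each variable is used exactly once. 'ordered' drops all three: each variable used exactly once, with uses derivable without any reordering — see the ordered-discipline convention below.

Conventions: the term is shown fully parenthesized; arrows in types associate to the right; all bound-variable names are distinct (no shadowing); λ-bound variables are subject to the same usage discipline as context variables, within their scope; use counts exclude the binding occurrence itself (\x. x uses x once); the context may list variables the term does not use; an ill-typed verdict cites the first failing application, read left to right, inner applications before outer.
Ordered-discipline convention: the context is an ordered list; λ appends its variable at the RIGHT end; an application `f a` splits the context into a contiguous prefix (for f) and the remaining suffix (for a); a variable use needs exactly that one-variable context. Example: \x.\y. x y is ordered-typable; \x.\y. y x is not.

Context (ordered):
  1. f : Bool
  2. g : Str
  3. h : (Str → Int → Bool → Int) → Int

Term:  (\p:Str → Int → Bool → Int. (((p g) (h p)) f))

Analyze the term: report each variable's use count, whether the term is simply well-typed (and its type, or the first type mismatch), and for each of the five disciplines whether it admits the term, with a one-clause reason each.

use counts: f ×1; g ×1; h ×1; p [bound] ×2
left-to-right use order: p, g, h, p, f
typing: well-typed at (Str → Int → Bool → Int) → Int
ordered: ✗, repeated use of p ×2
linear: ✗, repeated use of p ×2
affine: ✗, repeated use of p ×2
relevant: ✓, f, g, h, p: all used, weakening unneeded
unrestricted: ✓, simply typable at (Str → Int → Bool → Int) → Int; W, C, E all held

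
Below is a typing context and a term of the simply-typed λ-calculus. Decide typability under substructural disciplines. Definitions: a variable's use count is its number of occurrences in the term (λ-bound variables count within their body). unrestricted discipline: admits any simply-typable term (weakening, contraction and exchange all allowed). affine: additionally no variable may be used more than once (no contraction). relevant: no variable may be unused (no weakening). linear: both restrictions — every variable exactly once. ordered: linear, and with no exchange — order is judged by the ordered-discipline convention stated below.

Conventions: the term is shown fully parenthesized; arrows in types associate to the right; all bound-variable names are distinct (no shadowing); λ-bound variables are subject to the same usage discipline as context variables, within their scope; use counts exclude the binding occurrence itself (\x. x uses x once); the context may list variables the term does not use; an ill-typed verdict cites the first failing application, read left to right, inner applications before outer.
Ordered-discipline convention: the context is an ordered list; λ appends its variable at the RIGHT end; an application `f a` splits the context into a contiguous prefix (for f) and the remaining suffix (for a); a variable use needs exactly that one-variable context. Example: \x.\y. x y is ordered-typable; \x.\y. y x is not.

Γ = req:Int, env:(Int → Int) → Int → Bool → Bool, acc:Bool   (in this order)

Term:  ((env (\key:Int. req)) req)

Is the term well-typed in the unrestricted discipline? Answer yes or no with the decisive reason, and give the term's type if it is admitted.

yes — simply typable at Bool → Bool; W, C, E all held; term : Bool → Bool
use counts: req: 2×; env: 1×; acc: 0×; key (λ-bound): 0×
uses in reading order: env, req, req
typing: well-typed — term : Bool → Bool
all disciplines: ordered ✗; linear ✗; affine ✗; relevant ✗; unrestricted ✓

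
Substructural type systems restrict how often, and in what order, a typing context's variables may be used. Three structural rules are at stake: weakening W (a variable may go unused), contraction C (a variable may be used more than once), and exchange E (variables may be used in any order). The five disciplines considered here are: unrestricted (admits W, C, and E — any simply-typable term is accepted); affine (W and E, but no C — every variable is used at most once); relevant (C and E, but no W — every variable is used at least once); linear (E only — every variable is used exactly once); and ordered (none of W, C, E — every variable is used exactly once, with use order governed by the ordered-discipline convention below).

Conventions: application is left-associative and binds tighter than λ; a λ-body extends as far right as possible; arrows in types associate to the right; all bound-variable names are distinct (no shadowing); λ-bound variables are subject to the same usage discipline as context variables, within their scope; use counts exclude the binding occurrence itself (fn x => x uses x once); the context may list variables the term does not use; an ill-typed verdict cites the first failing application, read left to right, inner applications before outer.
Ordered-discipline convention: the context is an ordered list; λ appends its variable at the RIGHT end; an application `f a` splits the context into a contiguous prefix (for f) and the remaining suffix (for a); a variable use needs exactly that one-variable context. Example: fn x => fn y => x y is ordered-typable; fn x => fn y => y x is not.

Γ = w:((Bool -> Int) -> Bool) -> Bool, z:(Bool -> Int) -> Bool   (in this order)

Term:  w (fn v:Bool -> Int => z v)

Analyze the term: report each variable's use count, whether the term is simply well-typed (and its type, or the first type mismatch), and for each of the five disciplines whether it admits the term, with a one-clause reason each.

variable uses: w=1; z=1; v (λ-bound)=1
left-to-right use order: w, z, v
typing: well-typed at Bool
ordered: ✓ — w, z, v once each; derivable with no W/C/E
linear: ✓ — single use per variable (w, z, v)
affine: ✓ — none of w, z, v used more than once
relevant: ✓ — every one of w, z, v appears
unrestricted: ✓ — type-checks (Bool) and nothing is barred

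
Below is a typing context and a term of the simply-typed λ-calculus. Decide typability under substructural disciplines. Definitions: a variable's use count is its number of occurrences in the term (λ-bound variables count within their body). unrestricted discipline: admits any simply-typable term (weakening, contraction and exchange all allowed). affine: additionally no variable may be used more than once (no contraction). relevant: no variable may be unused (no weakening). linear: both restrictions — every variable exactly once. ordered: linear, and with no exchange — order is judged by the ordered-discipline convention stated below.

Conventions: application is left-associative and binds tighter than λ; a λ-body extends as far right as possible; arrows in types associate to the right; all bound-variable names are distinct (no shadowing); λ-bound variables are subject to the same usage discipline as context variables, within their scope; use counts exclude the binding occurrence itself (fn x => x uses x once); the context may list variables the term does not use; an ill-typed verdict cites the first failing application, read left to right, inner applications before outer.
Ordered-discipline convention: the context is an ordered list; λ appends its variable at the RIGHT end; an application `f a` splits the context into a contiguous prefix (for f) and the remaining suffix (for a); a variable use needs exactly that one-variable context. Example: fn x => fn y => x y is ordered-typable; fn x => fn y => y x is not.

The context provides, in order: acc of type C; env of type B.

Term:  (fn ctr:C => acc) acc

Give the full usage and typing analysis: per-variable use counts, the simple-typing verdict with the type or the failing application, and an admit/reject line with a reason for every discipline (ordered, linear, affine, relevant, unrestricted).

counts: acc ×2, env ×0, ctr [bound] ×0
order of uses: acc, acc
typing: well-typed at C
ordered: ✗ — uses contraction: acc ×2; env, ctr left unused
linear: ✗ — uses contraction: acc ×2; env, ctr left unused
affine: ✗ — uses contraction: acc ×2
relevant: ✗ — env, ctr left unused
unrestricted: ✓ — well-typed at C; no restrictions here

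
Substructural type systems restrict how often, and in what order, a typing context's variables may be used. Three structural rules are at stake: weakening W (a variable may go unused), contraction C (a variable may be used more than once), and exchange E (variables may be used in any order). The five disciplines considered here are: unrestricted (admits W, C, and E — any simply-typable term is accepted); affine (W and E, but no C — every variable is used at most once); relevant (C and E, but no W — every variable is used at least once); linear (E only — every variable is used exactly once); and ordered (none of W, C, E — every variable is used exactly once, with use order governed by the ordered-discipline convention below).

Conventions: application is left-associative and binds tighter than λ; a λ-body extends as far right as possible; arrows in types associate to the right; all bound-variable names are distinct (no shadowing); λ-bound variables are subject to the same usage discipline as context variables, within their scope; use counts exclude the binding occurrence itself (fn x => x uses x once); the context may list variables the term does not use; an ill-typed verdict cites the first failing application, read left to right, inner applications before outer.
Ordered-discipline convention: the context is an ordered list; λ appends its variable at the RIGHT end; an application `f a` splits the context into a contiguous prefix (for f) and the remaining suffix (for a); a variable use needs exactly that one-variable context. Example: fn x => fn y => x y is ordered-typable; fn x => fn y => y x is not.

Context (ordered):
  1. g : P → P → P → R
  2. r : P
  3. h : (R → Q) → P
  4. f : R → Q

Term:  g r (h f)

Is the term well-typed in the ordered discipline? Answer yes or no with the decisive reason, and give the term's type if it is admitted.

yes — single-use (g, r, h, f), ordered derivation ok; term : P → R
use counts: g=1; r=1; h=1; f=1
left-to-right use order: g, r, h, f
typing: ✓ — P → R
all disciplines: ordered ✓, linear ✓, affine ✓, relevant ✓, unrestricted ✓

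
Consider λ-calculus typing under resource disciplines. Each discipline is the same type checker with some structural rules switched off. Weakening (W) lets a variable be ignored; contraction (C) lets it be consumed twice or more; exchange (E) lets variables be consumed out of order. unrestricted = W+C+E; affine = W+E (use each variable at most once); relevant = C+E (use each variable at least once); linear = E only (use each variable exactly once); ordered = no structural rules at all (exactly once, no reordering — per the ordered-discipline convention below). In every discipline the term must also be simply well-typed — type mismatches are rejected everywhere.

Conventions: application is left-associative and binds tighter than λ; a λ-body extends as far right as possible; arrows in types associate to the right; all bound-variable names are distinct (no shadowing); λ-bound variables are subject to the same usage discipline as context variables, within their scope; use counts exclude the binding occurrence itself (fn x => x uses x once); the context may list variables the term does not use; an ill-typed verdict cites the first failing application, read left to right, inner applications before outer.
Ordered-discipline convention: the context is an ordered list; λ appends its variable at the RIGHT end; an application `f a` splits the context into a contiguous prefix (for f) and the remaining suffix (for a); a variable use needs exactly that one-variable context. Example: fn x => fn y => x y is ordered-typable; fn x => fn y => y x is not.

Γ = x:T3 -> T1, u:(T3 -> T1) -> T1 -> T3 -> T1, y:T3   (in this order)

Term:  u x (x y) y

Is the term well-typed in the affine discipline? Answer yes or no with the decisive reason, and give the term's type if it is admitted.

no — x ×2, y ×2 used more than once (contraction)
variable uses: x: 2×, u: 1×, y: 2×
left-to-right use order: u, x, x, y, y
typing: the term checks, with type T1
per-discipline verdicts: ordered ✗; linear ✗; affine ✗; relevant ✓; unrestricted ✓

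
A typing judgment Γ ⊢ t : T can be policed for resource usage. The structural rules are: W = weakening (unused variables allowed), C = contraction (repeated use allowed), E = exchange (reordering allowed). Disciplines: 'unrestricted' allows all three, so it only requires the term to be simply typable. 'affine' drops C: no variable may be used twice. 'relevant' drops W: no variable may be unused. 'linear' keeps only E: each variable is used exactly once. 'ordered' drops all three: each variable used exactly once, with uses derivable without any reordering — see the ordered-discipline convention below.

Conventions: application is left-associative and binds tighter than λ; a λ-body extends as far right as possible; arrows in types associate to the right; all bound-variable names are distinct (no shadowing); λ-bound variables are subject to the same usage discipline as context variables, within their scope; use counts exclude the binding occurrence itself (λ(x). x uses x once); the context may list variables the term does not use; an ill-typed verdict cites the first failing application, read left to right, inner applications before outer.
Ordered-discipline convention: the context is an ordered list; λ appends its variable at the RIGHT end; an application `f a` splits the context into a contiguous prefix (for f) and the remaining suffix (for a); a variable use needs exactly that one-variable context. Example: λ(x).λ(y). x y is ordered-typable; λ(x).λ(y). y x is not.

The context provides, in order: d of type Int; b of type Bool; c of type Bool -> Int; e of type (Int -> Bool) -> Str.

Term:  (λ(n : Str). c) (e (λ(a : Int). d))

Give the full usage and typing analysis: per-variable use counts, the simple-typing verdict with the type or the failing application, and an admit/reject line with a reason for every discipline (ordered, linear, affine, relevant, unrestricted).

variable uses: d=1; b=0; c=1; e=1; n (λ-bound)=0; a (λ-bound)=0
order of uses: c, e, d
typing: ill-typed: a function awaiting Int -> Bool gets Int -> Int
ordered: ✗ — a type mismatch blocks all five
linear: ✗ — the type mismatch rejects it
affine: ✗ — not simply typable
relevant: ✗ — fails simple typing
unrestricted: ✗ — a type mismatch blocks all five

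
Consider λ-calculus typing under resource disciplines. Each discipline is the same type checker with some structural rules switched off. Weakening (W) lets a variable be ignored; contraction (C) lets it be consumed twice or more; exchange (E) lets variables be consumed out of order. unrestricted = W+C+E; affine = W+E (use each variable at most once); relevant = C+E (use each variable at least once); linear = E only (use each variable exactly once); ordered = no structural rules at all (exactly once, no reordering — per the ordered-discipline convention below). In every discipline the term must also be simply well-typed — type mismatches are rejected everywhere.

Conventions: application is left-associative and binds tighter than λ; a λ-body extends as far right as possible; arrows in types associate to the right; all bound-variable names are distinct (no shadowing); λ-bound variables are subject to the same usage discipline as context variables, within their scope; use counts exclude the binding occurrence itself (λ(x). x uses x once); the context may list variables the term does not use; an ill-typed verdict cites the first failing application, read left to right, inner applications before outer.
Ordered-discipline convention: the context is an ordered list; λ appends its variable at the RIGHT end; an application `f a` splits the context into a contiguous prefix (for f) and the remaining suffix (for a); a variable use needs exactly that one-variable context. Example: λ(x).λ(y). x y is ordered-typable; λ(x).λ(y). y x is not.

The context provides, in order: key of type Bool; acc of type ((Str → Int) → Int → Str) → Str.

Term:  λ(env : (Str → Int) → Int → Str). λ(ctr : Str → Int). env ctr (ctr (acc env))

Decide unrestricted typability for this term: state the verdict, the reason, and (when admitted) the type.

yes — well-typed at ((Str → Int) → Int → Str) → (Str → Int) → Str; no restrictions here; term : ((Str → Int) → Int → Str) → (Str → Int) → Str
use counts: key: 0×; acc: 1×; env (λ-bound): 2×; ctr (λ-bound): 2×
uses in reading order: env, ctr, ctr, acc, env
typing: well-typed at ((Str → Int) → Int → Str) → (Str → Int) → Str
across the five disciplines: ordered ✗, linear ✗, affine ✗, relevant ✗, unrestricted ✓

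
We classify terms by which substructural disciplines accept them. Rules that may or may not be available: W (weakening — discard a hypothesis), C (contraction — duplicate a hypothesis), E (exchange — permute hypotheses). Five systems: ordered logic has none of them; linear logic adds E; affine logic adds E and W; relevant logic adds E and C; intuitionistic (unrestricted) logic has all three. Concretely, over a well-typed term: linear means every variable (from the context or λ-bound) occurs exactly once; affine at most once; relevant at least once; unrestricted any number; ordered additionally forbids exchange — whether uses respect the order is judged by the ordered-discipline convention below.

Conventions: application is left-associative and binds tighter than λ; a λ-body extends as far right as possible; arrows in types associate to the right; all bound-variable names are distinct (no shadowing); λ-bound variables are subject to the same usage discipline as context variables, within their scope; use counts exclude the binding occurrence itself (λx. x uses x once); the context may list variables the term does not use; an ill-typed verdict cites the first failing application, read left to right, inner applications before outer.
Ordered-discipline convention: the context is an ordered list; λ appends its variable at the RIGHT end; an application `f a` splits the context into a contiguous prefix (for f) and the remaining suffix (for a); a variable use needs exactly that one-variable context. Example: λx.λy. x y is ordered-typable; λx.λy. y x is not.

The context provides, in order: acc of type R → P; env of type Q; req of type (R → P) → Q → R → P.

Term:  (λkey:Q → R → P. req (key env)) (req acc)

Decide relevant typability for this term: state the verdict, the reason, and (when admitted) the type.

yes — at least one use each (acc, env, req, key); term : Q → R → P
variable uses: acc=1; env=1; req=2; key [bound]=1
left-to-right use order: req, key, env, req, acc
typing: the term checks, with type Q → R → P
all disciplines: ordered ✗; linear ✗; affine ✗; relevant ✓; unrestricted ✓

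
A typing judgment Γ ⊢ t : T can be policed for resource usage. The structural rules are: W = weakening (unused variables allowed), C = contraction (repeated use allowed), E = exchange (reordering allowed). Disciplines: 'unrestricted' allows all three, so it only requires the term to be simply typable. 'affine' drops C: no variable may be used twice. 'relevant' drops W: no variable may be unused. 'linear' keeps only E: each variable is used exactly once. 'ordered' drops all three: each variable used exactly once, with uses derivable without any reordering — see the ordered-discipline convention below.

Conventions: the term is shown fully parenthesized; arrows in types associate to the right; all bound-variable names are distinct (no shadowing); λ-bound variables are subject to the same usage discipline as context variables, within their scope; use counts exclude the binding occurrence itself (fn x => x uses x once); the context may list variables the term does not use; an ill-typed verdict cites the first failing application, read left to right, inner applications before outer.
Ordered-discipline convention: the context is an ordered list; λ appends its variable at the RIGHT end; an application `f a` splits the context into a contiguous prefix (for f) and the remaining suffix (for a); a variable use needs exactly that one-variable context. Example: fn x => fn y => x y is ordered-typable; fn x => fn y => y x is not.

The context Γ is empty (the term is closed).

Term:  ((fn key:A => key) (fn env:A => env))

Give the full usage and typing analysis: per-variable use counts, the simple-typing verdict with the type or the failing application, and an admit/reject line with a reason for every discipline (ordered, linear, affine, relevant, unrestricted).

usage: key [bound]: 1×, env [bound]: 1×
uses in reading order: key, env
typing: ill-typed: a function awaiting A gets A → A
ordered: ✗, the type mismatch rejects it
linear: ✗, not simply typable
affine: ✗, fails simple typing
relevant: ✗, a type mismatch blocks all five
unrestricted: ✗, the type mismatch rejects it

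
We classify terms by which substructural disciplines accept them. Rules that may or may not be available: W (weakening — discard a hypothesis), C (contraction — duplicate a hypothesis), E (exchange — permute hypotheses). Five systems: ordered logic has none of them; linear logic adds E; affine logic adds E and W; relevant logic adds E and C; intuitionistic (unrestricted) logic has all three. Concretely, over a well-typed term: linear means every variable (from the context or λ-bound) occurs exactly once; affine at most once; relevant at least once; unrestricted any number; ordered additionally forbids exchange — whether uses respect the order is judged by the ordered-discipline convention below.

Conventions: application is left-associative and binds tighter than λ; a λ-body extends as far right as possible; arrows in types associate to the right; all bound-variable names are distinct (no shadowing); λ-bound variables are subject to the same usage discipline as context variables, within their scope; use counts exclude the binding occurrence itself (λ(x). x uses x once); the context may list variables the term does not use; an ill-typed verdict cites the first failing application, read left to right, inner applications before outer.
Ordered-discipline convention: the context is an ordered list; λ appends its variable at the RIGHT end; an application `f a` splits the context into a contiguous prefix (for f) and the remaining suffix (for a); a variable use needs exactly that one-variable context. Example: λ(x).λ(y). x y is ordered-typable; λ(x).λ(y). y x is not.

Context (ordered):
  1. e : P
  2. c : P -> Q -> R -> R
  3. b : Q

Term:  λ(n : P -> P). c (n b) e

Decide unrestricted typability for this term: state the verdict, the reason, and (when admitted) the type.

no — fails simple typing
use counts: e: 1×; c: 1×; b: 1×; n [bound]: 1×
left-to-right use order: c, n, b, e
typing: ill-typed: a function awaiting P gets Q
summary: ordered ✗, linear ✗, affine ✗, relevant ✗, unrestricted ✗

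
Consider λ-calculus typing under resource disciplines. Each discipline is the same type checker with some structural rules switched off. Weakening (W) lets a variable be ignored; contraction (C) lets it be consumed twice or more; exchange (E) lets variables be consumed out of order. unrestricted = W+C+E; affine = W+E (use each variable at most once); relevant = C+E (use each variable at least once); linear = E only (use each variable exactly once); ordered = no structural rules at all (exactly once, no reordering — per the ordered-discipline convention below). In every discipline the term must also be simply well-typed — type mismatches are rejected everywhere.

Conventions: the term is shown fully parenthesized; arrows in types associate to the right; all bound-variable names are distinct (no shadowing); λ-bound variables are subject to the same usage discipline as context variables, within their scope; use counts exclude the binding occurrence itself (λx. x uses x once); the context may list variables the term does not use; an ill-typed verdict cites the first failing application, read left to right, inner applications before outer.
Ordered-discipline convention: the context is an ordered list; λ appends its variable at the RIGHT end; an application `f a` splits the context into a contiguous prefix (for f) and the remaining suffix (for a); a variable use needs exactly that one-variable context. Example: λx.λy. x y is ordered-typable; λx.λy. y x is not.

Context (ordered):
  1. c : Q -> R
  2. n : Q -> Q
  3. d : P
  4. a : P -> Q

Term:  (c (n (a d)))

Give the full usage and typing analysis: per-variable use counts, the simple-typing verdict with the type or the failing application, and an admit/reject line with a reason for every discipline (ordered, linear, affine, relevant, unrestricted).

counts: c: 1×; n: 1×; d: 1×; a: 1×
use order (left to right): c, n, a, d
typing: well-typed — term : R
ordered ✗ (use order c, n, a, d needs exchange)
linear ✓ (exactly-once usage across c, n, d, a)
affine ✓ (no duplicate uses among c, n, d, a)
relevant ✓ (at least one use each (c, n, d, a))
unrestricted ✓ (typability at R is all that's needed)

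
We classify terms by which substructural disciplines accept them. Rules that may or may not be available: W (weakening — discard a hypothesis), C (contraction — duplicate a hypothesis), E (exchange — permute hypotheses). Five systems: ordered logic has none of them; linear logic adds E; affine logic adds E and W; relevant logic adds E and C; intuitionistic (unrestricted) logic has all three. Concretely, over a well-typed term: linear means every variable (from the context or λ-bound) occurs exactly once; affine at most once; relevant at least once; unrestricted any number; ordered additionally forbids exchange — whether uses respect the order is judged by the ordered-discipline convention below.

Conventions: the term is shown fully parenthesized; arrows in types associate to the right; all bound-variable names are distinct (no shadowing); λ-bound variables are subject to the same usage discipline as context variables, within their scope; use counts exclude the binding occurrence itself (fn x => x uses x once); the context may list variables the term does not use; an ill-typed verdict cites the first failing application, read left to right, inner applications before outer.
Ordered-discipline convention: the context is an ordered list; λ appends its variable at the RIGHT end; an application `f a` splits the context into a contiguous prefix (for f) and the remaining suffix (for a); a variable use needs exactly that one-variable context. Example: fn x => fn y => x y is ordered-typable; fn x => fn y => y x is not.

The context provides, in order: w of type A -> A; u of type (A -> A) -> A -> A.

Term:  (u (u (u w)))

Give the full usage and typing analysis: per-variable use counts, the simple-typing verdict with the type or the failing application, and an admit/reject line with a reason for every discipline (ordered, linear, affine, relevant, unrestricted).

counts: w: 1×, u: 3×
left-to-right use order: u, u, u, w
typing: the term checks, with type A -> A
ordered: ✗ — repeated use of u ×3
linear: ✗ — repeated use of u ×3
affine: ✗ — repeated use of u ×3
relevant: ✓ — w, u: all used, weakening unneeded
unrestricted: ✓ — simply typable at A -> A; W, C, E all held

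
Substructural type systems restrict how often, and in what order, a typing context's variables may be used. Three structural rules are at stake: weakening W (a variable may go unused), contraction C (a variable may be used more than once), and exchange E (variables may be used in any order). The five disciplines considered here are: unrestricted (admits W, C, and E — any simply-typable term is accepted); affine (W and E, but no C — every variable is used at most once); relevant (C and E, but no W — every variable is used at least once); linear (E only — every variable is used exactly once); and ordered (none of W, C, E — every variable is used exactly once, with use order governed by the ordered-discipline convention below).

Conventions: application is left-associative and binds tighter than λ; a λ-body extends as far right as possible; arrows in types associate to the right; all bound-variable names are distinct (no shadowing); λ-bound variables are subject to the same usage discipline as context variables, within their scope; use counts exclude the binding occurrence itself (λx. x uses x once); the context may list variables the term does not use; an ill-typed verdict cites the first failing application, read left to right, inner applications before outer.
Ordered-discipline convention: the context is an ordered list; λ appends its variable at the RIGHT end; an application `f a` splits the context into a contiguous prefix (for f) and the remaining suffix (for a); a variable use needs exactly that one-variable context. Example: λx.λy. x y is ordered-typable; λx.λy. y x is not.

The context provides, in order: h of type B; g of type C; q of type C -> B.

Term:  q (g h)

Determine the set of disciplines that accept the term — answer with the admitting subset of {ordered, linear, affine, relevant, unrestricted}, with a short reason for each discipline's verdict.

admitted in: none
usage: h: 1×, g: 1×, q: 1×
left-to-right use order: q, g, h
typing: ill-typed: non-function type C applied to an argument
ordered: ✗ — the type mismatch rejects it
linear: ✗ — not simply typable
affine: ✗ — fails simple typing
relevant: ✗ — a type mismatch blocks all five
unrestricted: ✗ — the type mismatch rejects it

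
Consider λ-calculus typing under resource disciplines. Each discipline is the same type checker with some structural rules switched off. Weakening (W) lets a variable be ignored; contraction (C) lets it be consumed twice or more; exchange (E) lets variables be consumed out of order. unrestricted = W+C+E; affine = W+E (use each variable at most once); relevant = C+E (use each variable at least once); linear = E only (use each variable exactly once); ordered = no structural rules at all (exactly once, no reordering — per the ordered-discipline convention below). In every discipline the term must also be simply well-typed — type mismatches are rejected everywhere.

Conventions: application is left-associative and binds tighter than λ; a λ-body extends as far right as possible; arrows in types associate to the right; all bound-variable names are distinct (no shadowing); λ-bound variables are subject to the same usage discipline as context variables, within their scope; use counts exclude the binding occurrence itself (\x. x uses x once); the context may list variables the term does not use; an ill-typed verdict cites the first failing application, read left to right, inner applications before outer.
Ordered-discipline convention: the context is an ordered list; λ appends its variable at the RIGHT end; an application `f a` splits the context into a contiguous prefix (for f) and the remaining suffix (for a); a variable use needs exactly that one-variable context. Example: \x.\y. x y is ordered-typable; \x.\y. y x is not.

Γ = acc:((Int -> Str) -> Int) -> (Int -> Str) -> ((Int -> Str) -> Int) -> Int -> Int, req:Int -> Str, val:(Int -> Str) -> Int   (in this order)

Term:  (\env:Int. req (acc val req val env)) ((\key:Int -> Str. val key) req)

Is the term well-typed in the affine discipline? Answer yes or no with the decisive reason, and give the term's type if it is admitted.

no — needs contraction — req ×3, val ×3
usage: acc: 1, req: 3, val: 3, env (bound): 1, key (bound): 1
use order (left to right): req, acc, val, req, val, env, val, key, req
typing: well-typed — term : Str
summary: ordered ✗; linear ✗; affine ✗; relevant ✓; unrestricted ✓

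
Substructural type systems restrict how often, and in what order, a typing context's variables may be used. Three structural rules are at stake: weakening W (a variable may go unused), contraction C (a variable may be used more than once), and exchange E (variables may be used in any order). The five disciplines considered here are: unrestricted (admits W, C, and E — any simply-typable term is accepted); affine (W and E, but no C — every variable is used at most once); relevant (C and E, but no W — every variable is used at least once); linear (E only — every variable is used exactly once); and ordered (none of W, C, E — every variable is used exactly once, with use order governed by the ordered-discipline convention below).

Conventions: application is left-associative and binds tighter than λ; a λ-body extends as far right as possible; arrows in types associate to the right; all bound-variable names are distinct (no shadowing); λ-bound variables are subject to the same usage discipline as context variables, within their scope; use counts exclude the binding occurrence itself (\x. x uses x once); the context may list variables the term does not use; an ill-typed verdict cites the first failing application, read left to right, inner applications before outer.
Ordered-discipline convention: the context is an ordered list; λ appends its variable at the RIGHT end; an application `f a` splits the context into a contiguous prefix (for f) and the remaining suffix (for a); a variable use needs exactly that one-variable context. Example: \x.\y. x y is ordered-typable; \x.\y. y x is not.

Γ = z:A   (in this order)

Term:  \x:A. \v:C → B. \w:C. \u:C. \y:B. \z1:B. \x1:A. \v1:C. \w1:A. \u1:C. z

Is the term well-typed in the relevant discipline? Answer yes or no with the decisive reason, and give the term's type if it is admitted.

no — needs weakening: x, v, w, u, y, z1, x1, v1, w1, u1 unused
counts: z: 1×; x [bound]: 0×; v [bound]: 0×; w [bound]: 0×; u [bound]: 0×; y [bound]: 0×; z1 [bound]: 0×; x1 [bound]: 0×; v1 [bound]: 0×; w1 [bound]: 0×; u1 [bound]: 0×
uses in reading order: z
typing: well-typed at A → (C → B) → C → C → B → B → A → C → A → C → A
all disciplines: ordered ✗ · linear ✗ · affine ✓ · relevant ✗ · unrestricted ✓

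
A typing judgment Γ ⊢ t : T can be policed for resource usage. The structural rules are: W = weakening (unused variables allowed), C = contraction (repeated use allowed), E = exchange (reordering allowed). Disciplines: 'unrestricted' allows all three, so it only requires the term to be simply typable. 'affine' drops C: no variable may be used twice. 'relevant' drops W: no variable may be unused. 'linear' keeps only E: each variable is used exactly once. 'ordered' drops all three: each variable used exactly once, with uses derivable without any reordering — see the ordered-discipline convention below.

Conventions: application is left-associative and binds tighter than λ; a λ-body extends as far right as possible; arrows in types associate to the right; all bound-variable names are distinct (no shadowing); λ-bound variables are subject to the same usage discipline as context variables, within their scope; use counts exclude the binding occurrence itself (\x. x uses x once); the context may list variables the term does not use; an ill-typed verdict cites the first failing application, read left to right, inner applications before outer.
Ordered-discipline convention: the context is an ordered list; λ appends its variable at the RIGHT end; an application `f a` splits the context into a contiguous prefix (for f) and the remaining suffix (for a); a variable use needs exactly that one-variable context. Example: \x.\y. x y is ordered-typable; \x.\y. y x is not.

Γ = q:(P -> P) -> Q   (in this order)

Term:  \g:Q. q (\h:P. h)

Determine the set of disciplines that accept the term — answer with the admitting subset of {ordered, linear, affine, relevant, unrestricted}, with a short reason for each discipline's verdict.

accepted by: affine, unrestricted
variable uses: q: 1, g [bound]: 0, h [bound]: 1
left-to-right use order: q, h
typing: well-typed — term : Q -> Q
ordered: ✗ — g never used (weakening)
linear: ✗ — g never used (weakening)
affine: ✓ — no duplicate uses among q, g, h
relevant: ✗ — g never used (weakening)
unrestricted: ✓ — well-typed at Q -> Q; no restrictions here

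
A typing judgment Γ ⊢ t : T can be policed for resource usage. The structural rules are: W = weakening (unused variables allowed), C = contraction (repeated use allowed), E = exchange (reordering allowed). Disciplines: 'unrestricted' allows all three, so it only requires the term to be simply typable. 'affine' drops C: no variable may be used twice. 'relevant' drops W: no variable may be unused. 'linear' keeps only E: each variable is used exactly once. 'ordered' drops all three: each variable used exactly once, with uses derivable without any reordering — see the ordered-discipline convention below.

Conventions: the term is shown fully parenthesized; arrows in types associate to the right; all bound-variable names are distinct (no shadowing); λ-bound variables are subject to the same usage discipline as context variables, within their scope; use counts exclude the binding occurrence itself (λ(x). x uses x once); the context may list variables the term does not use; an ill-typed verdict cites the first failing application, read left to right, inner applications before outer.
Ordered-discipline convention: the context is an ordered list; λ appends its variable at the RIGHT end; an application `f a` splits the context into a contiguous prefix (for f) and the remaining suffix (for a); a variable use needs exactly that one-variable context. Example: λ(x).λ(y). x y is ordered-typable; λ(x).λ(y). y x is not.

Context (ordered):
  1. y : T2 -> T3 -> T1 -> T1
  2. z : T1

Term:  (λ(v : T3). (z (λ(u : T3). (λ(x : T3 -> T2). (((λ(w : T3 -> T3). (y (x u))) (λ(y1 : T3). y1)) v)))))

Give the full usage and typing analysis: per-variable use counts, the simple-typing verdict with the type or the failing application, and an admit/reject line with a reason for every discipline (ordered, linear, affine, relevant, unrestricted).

counts: y: 1, z: 1, v (λ-bound): 1, u (λ-bound): 1, x (λ-bound): 1, w (λ-bound): 0, y1 (λ-bound): 1
use order (left to right): z, y, x, u, y1, v
typing: ill-typed: applying a non-function (T1)
ordered ✗ (the type mismatch rejects it)
linear ✗ (not simply typable)
affine ✗ (fails simple typing)
relevant ✗ (a type mismatch blocks all five)
unrestricted ✗ (the type mismatch rejects it)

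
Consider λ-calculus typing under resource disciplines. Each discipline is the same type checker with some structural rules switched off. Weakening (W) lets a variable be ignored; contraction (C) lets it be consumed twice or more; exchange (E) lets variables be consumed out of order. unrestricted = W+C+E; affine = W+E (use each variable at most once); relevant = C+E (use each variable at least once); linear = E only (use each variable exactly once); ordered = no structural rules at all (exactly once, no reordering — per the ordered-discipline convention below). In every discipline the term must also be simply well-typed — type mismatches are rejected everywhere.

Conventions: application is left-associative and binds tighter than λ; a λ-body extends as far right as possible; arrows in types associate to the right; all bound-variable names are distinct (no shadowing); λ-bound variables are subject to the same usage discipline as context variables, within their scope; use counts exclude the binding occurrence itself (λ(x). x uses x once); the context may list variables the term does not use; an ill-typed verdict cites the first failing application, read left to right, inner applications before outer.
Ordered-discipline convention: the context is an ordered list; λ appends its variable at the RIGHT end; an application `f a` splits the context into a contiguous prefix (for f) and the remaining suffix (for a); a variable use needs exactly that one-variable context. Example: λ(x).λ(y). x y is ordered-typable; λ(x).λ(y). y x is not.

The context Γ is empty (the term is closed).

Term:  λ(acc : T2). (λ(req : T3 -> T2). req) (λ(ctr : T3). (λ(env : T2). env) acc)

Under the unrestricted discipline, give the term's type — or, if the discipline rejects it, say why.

term : T2 -> T3 -> T2
counts: acc (bound) ×1; req (bound) ×1; ctr (bound) ×0; env (bound) ×1
uses in reading order: req, env, acc
typing: the term checks, with type T2 -> T3 -> T2
all disciplines: ordered ✗, linear ✗, affine ✓, relevant ✗, unrestricted ✓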